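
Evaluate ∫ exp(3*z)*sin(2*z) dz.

3*exp(3*z)*sin(2*z)/13 - 2*exp(3*z)*cos(2*z)/13 + C

Let I denote the integral. Integrate by parts with u = sin(2*z), dv = exp(3*z) dz, so v = exp(3*z)/3: I = exp(3*z)*sin(2*z)/3 − (2/3)·∫ exp(3*z)*cos(2*z) dz.
Apply parts again with u = cos(2*z), dv = exp(3*z) dz: ∫ exp(3*z)*cos(2*z) dz = exp(3*z)*cos(2*z)/3 + (2/3)·I. Substituting back brings back I: I = exp(3*z)*sin(2*z)/3 - 2*exp(3*z)*cos(2*z)/9 − (4/9)·I.
Solving for I: (1 + 4/9)·I equals the remaining terms, so I = (9/13)·(exp(3*z)*sin(2*z)/3 - 2*exp(3*z)*cos(2*z)/9).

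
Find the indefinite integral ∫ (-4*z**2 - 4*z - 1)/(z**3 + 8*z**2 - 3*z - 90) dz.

-49*log(z - 3)/72 + 81*log(z + 5)/8 - 121*log(z + 6)/9 + C

Factor the denominator: (z - 3)*(z + 5)*(z + 6).
Partial-fraction decomposition: -121/(9*(z + 6)) + 81/(8*(z + 5)) - 49/(72*(z - 3)).
Integrate each term: A/(z−a) contributes A·log|z−a|.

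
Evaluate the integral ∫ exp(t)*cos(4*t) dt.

4*exp(t)*sin(4*t)/17 + exp(t)*cos(4*t)/17 + C

Let I denote the integral. Integrate by parts with u = cos(4*t), dv = exp(t) dt, so v = exp(t): I = exp(t)*cos(4*t) + 4·∫ exp(t)*sin(4*t) dt.
Apply parts again with u = sin(4*t), dv = exp(t) dt: ∫ exp(t)*sin(4*t) dt = exp(t)*sin(4*t) − 4·I. Substituting back brings back I: I = 4*exp(t)*sin(4*t) + exp(t)*cos(4*t) − 16·I.
Solving for I: (1 + 16)·I equals the remaining terms, so I = (1/17)·(4*exp(t)*sin(4*t) + exp(t)*cos(4*t)).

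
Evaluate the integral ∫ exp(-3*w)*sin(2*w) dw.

-3*exp(-3*w)*sin(2*w)/13 - 2*exp(-3*w)*cos(2*w)/13 + C

Let I denote the integral. Integrate by parts with u = sin(2*w), dv = exp(-3*w) dw, so v = -exp(-3*w)/3: I = -exp(-3*w)*sin(2*w)/3 + (2/3)·∫ exp(-3*w)*cos(2*w) dw.
Apply parts again with u = cos(2*w), dv = exp(-3*w) dw: ∫ exp(-3*w)*cos(2*w) dw = -exp(-3*w)*cos(2*w)/3 − (2/3)·I. Substituting back brings back I: I = -exp(-3*w)*sin(2*w)/3 - 2*exp(-3*w)*cos(2*w)/9 − (4/9)·I.
Solving for I: (1 + 4/9)·I equals the remaining terms, so I = (9/13)·(-exp(-3*w)*sin(2*w)/3 - 2*exp(-3*w)*cos(2*w)/9).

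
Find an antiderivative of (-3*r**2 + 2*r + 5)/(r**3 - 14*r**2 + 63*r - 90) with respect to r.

Factor the denominator: (r - 6)*(r - 5)*(r - 3).
Partial-fraction decomposition: -8/(3*(r - 3)) + 30/(r - 5) - 91/(3*(r - 6)).
Integrate each term: A/(r−a) contributes A·log|r−a|.

-91*log(r - 6)/3 + 30*log(r - 5) - 8*log(r - 3)/3 + C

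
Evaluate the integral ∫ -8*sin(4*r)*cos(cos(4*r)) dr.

Let u = cos(4*r), so du = (-4*sin(4*r)) dr.
Rewriting, the integral becomes 2·∫ cos(u) du = 2·sin(u).
Substituting back, u = cos(4*r).

2*sin(cos(4*r)) + C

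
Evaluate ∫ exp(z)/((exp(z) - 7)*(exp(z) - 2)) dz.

log(exp(z) - 7)/5 - log(exp(z) - 2)/5 + C

Let u = e^z, du = e^z dz.
The integral becomes ∫ du/((u-7)(u-2)); decompose into partial fractions.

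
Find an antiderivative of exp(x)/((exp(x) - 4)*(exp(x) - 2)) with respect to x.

log(exp(x) - 4)/2 - log(exp(x) - 2)/2 + C

Let u = e^x, du = e^x dx.
The integral becomes ∫ du/((u-4)(u-2)); decompose into partial fractions.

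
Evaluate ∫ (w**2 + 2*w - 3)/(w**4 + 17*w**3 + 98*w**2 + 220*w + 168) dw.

-13*log(w + 2)/400 + 21*log(w + 6)/16 - 32*log(w + 7)/25 + 3/(20*w + 40) + C

Factor the denominator: (w + 2)**2*(w + 6)*(w + 7).
Partial-fraction decomposition: -32/(25*(w + 7)) + 21/(16*(w + 6)) - 13/(400*(w + 2)) - 3/(20*(w + 2)**2).
Integrate each term; A/(w−a) gives A·log|w−a|; A/(w−a)² gives −A/(w−a).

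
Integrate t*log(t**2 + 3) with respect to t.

Let u = t**2 + 3, so du = (2*t) dt.
The integral becomes (1/2)·∫ log(u) du; integrate by parts with u′=log(u), dv′=du.

t**2*log(t**2 + 3)/2 - t**2/2 + 3*log(t**2 + 3)/2 + C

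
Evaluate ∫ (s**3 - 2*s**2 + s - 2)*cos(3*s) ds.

s**3*sin(3*s)/3 - 2*s**2*sin(3*s)/3 + s**2*cos(3*s)/3 + s*sin(3*s)/9 - 4*s*cos(3*s)/9 - 14*sin(3*s)/27 + cos(3*s)/27 + C

Use integration by parts with u = s**3 - 2*s**2 + s - 2, dv = cos(3*s) ds, so v = sin(3*s)/3.
Apply parts 3 times (tabular method): alternate signs, differentiate u down to 0, integrate dv up.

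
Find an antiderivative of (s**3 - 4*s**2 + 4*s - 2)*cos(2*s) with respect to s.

Use integration by parts with u = s**3 - 4*s**2 + 4*s - 2, dv = cos(2*s) ds, so v = sin(2*s)/2.
Apply parts 3 times (tabular method): alternate signs, differentiate u down to 0, integrate dv up.

s**3*sin(2*s)/2 - 2*s**2*sin(2*s) + 3*s**2*cos(2*s)/4 + 5*s*sin(2*s)/4 - 2*s*cos(2*s) + 5*cos(2*s)/8 + C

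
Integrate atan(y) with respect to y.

Use integration by parts with u = arctan(y), dv = dy.
Then du = 1/(y**2 + 1) dy.

y*atan(y) - log(y**2 + 1)/2 + C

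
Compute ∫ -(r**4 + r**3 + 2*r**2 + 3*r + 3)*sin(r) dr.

r**4*cos(r) - 4*r**3*sin(r) + r**3*cos(r) - 3*r**2*sin(r) - 10*r**2*cos(r) + 20*r*sin(r) - 3*r*cos(r) + 3*sin(r) + 23*cos(r) + C

Use integration by parts with u = r**4 + r**3 + 2*r**2 + 3*r + 3, dv = -sin(r) dr, so v = cos(r).
Apply parts 4 times (tabular method): alternate signs, differentiate u down to 0, integrate dv up.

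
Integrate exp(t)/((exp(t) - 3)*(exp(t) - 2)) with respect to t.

Let u = e^t, du = e^t dt.
The integral becomes ∫ du/((u-2)(u-3)); decompose into partial fractions.

log(exp(t) - 3) - log(exp(t) - 2) + C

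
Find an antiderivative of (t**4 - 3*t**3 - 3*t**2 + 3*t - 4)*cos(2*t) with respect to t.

t**4*sin(2*t)/2 - 3*t**3*sin(2*t)/2 + t**3*cos(2*t) - 3*t**2*sin(2*t) - 9*t**2*cos(2*t)/4 + 15*t*sin(2*t)/4 - 3*t*cos(2*t) - sin(2*t)/2 + 15*cos(2*t)/8 + C

Use integration by parts with u = t**4 - 3*t**3 - 3*t**2 + 3*t - 4, dv = cos(2*t) dt, so v = sin(2*t)/2.
Apply parts 4 times (tabular method): alternate signs, differentiate u down to 0, integrate dv up.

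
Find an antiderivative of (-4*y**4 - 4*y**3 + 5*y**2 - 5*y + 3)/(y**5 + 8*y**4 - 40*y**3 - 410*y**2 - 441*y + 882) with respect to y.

Factor the denominator: (y - 7)*(y - 1)*(y + 3)*(y + 6)*(y + 7).
Partial-fraction decomposition: -7949/(448*(y + 7)) + 1369/(91*(y + 6)) - 51/(160*(y + 3)) + 5/(1344*(y - 1)) - 10763/(10920*(y - 7)).
Integrate each term: A/(y−a) contributes A·log|y−a|.

-10763*log(y - 7)/10920 + 5*log(y - 1)/1344 - 51*log(y + 3)/160 + 1369*log(y + 6)/91 - 7949*log(y + 7)/448 + C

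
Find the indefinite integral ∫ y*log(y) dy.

Use integration by parts with u = log(y), dv = y dy.
Then du = 1/y dy and v = y**2/2.

y**2*log(y)/2 - y**2/4 + C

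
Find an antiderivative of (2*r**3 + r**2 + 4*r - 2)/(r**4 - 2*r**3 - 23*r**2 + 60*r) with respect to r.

Factor the denominator: r*(r - 4)*(r - 3)*(r + 5).
Partial-fraction decomposition: 247/(360*(r + 5)) - 73/(24*(r - 3)) + 79/(18*(r - 4)) - 1/(30*r).
Integrate each term: A/(r−a) contributes A·log|r−a|.

-log(r)/30 + 79*log(r - 4)/18 - 73*log(r - 3)/24 + 247*log(r + 5)/360 + C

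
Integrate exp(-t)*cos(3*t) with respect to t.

3*exp(-t)*sin(3*t)/10 - exp(-t)*cos(3*t)/10 + C

Let I denote the integral. Integrate by parts with u = cos(3*t), dv = exp(-t) dt, so v = -exp(-t): I = -exp(-t)*cos(3*t) − 3·∫ exp(-t)*sin(3*t) dt.
Apply parts again with u = sin(3*t), dv = exp(-t) dt: ∫ exp(-t)*sin(3*t) dt = -exp(-t)*sin(3*t) + 3·I. Substituting back brings back I: I = 3*exp(-t)*sin(3*t) - exp(-t)*cos(3*t) − 9·I.
Solving for I: (1 + 9)·I equals the remaining terms, so I = (1/10)·(3*exp(-t)*sin(3*t) - exp(-t)*cos(3*t)).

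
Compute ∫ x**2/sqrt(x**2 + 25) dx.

Substitute x = 5·tan(θ), so dx = 5·sec(θ)^2 dθ and the radical becomes sqrt(x**2 + 25) = 5·sec(θ) by the Pythagorean identity.
Integrate the resulting trig expression in θ, then back-substitute tan(θ) = x/5, sec(θ) = sqrt(x**2 + 25)/5 (absorbing any constant into C).

x*sqrt(x**2 + 25)/2 - 25*log(x + sqrt(x**2 + 25))/2 + C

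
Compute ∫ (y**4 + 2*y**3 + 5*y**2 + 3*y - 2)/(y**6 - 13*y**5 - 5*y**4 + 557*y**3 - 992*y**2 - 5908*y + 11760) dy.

Factor the denominator: (y - 7)**2*(y - 6)*(y - 2)*(y + 4)*(y + 5).
Partial-fraction decomposition: -23/(528*(y + 5)) + 97/(3630*(y + 4)) - 1/(75*(y - 2)) + 481/(110*(y - 6)) - 630539/(145200*(y - 7)) + 1117/(220*(y - 7)**2).
Integrate each term; A/(y−a) gives A·log|y−a|; A/(y−a)² gives −A/(y−a).

-630539*log(y - 7)/145200 + 481*log(y - 6)/110 - log(y - 2)/75 + 97*log(y + 4)/3630 - 23*log(y + 5)/528 - 1117/(220*y - 1540) + C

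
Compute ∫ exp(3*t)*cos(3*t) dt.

Let I denote the integral. Integrate by parts with u = cos(3*t), dv = exp(3*t) dt, so v = exp(3*t)/3: I = exp(3*t)*cos(3*t)/3 + ∫ exp(3*t)*sin(3*t) dt.
Apply parts again with u = sin(3*t), dv = exp(3*t) dt: ∫ exp(3*t)*sin(3*t) dt = exp(3*t)*sin(3*t)/3 − I. Substituting back brings back I: I = exp(3*t)*sin(3*t)/3 + exp(3*t)*cos(3*t)/3 − I.
Solving for I: (1 + 1)·I equals the remaining terms, so I = (1/2)·(exp(3*t)*sin(3*t)/3 + exp(3*t)*cos(3*t)/3).

exp(3*t)*sin(3*t)/6 + exp(3*t)*cos(3*t)/6 + C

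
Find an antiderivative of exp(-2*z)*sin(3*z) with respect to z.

-2*exp(-2*z)*sin(3*z)/13 - 3*exp(-2*z)*cos(3*z)/13 + C

Let I denote the integral. Integrate by parts with u = sin(3*z), dv = exp(-2*z) dz, so v = -exp(-2*z)/2: I = -exp(-2*z)*sin(3*z)/2 + (3/2)·∫ exp(-2*z)*cos(3*z) dz.
Apply parts again with u = cos(3*z), dv = exp(-2*z) dz: ∫ exp(-2*z)*cos(3*z) dz = -exp(-2*z)*cos(3*z)/2 − (3/2)·I. Substituting back brings back I: I = -exp(-2*z)*sin(3*z)/2 - 3*exp(-2*z)*cos(3*z)/4 − (9/4)·I.
Solving for I: (1 + 9/4)·I equals the remaining terms, so I = (4/13)·(-exp(-2*z)*sin(3*z)/2 - 3*exp(-2*z)*cos(3*z)/4).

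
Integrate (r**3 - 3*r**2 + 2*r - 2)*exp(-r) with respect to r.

Use integration by parts with u = r**3 - 3*r**2 + 2*r - 2, dv = exp(-r) dr, so v = -exp(-r).
Apply parts 3 times (tabular method): alternate signs, differentiate u down to 0, integrate dv up.

(-r**3 - 2*r)*exp(-r) + C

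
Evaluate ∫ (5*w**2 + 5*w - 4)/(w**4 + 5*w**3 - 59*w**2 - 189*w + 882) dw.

Factor the denominator: (w - 6)*(w - 3)*(w + 7)**2.
Partial-fraction decomposition: -928/(4225*(w + 7)) + 103/(65*(w + 7)**2) - 14/(75*(w - 3)) + 206/(507*(w - 6)).
Integrate each term; A/(w−a) gives A·log|w−a|; A/(w−a)² gives −A/(w−a).

206*log(w - 6)/507 - 14*log(w - 3)/75 - 928*log(w + 7)/4225 - 103/(65*w + 455) + C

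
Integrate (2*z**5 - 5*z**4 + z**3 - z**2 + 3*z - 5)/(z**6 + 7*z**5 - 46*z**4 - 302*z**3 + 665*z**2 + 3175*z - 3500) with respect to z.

647*log(z - 5)/960 - 823*log(z - 4)/2673 - 5*log(z - 1)/3456 - 180083*log(z + 5)/19440 + 46037*log(z + 7)/4224 - 1909/(216*z + 1080) + C

Factor the denominator: (z - 5)*(z - 4)*(z - 1)*(z + 5)**2*(z + 7).
Partial-fraction decomposition: 46037/(4224*(z + 7)) - 180083/(19440*(z + 5)) + 1909/(216*(z + 5)**2) - 5/(3456*(z - 1)) - 823/(2673*(z - 4)) + 647/(960*(z - 5)).
Integrate each term; A/(z−a) gives A·log|z−a|; A/(z−a)² gives −A/(z−a).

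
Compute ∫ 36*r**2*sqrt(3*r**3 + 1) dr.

Let u = 3*r**3 + 1, so du = (9*r**2) dr.
Rewriting, the integral becomes 4·∫ √u du = 4·(2/3)u^(3/2).
Substituting back, u = 3*r**3 + 1.

8*(3*r**3 + 1)**(3/2)/3 + C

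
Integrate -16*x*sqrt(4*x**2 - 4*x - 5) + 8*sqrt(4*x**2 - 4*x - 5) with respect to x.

Let u = 4*x**2 - 4*x - 5, so du = (8*x - 4) dx.
Rewriting, the integral becomes -2·∫ √u du = -2·(2/3)u^(3/2).
Substituting back, u = 4*x**2 - 4*x - 5.

-4*(4*x**2 - 4*x - 5)**(3/2)/3 + C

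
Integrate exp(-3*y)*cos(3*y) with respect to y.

Let I denote the integral. Integrate by parts with u = cos(3*y), dv = exp(-3*y) dy, so v = -exp(-3*y)/3: I = -exp(-3*y)*cos(3*y)/3 − ∫ exp(-3*y)*sin(3*y) dy.
Apply parts again with u = sin(3*y), dv = exp(-3*y) dy: ∫ exp(-3*y)*sin(3*y) dy = -exp(-3*y)*sin(3*y)/3 + I. Substituting back brings back I: I = exp(-3*y)*sin(3*y)/3 - exp(-3*y)*cos(3*y)/3 − I.
Solving for I: (1 + 1)·I equals the remaining terms, so I = (1/2)·(exp(-3*y)*sin(3*y)/3 - exp(-3*y)*cos(3*y)/3).

exp(-3*y)*sin(3*y)/6 - exp(-3*y)*cos(3*y)/6 + C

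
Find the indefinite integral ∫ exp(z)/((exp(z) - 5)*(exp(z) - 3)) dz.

Let u = e^z, du = e^z dz.
The integral becomes ∫ du/((u-5)(u-3)); decompose into partial fractions.

log(exp(z) - 5)/2 - log(exp(z) - 3)/2 + C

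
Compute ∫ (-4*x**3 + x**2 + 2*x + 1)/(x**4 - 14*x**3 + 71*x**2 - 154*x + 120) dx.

Factor the denominator: (x - 5)*(x - 4)*(x - 3)*(x - 2).
Partial-fraction decomposition: 23/(6*(x - 2)) - 46/(x - 3) + 231/(2*(x - 4)) - 232/(3*(x - 5)).
Integrate each term: A/(x−a) contributes A·log|x−a|.

-232*log(x - 5)/3 + 231*log(x - 4)/2 - 46*log(x - 3) + 23*log(x - 2)/6 + C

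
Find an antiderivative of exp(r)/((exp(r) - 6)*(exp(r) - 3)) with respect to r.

log(exp(r) - 6)/3 - log(exp(r) - 3)/3 + C

Let u = e^r, du = e^r dr.
The integral becomes ∫ du/((u-3)(u-6)); decompose into partial fractions.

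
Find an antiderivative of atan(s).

Use integration by parts with u = arctan(s), dv = ds.
Then du = 1/(s**2 + 1) ds.

s*atan(s) - log(s**2 + 1)/2 + C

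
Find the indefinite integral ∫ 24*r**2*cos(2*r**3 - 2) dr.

Let u = 2*r**3 - 2, so du = (6*r**2) dr.
Rewriting, the integral becomes 4·∫ cos(u) du = 4·sin(u).
Substituting back, u = 2*r**3 - 2.

4*sin(2*r**3 - 2) + C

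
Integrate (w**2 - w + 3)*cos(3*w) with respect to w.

w**2*sin(3*w)/3 - w*sin(3*w)/3 + 2*w*cos(3*w)/9 + 25*sin(3*w)/27 - cos(3*w)/9 + C

Use integration by parts with u = w**2 - w + 3, dv = cos(3*w) dw, so v = sin(3*w)/3.
Apply parts 2 times (tabular method): alternate signs, differentiate u down to 0, integrate dv up.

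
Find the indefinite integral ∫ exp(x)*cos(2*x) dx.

Let I denote the integral. Integrate by parts with u = cos(2*x), dv = exp(x) dx, so v = exp(x): I = exp(x)*cos(2*x) + 2·∫ exp(x)*sin(2*x) dx.
Apply parts again with u = sin(2*x), dv = exp(x) dx: ∫ exp(x)*sin(2*x) dx = exp(x)*sin(2*x) − 2·I. Substituting back brings back I: I = 2*exp(x)*sin(2*x) + exp(x)*cos(2*x) − 4·I.
Solving for I: (1 + 4)·I equals the remaining terms, so I = (1/5)·(2*exp(x)*sin(2*x) + exp(x)*cos(2*x)).

2*exp(x)*sin(2*x)/5 + exp(x)*cos(2*x)/5 + C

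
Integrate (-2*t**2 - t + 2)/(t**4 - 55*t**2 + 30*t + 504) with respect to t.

-38*log(t - 6)/117 + 17*log(t - 4)/77 - 13*log(t + 3)/252 + 89*log(t + 7)/572 + C

Factor the denominator: (t - 6)*(t - 4)*(t + 3)*(t + 7).
Partial-fraction decomposition: 89/(572*(t + 7)) - 13/(252*(t + 3)) + 17/(77*(t - 4)) - 38/(117*(t - 6)).
Integrate each term: A/(t−a) contributes A·log|t−a|.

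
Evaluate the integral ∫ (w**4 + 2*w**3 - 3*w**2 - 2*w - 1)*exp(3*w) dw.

Use integration by parts with u = w**4 + 2*w**3 - 3*w**2 - 2*w - 1, dv = exp(3*w) dw, so v = exp(3*w)/3.
Apply parts 4 times (tabular method): alternate signs, differentiate u down to 0, integrate dv up.

(27*w**4 + 18*w**3 - 99*w**2 + 12*w - 31)*exp(3*w)/81 + C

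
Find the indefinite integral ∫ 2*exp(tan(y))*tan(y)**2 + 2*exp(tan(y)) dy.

Let u = tan(y), so du = (tan(y)**2 + 1) dy.
Rewriting, the integral becomes 2·∫ e^u du = 2·e^u.
Substituting back, u = tan(y).

2*exp(tan(y)) + C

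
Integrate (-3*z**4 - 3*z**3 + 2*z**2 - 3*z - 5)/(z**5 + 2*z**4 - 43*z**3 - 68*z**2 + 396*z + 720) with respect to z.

Factor the denominator: (z - 5)*(z - 4)*(z + 2)*(z + 3)*(z + 6).
Partial-fraction decomposition: -631/(264*(z + 6)) + 5/(6*(z + 3)) - 5/(56*(z + 2)) + 9/(4*(z - 4)) - 555/(154*(z - 5)).
Integrate each term: A/(z−a) contributes A·log|z−a|.

-555*log(z - 5)/154 + 9*log(z - 4)/4 - 5*log(z + 2)/56 + 5*log(z + 3)/6 - 631*log(z + 6)/264 + C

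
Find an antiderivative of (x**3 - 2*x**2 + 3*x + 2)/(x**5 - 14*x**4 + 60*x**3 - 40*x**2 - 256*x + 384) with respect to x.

41*log(x - 6)/32 - 41*log(x - 4)/36 - log(x - 2)/8 - 5*log(x + 2)/288 + 23/(12*x - 48) + C

Factor the denominator: (x - 6)*(x - 4)**2*(x - 2)*(x + 2).
Partial-fraction decomposition: -5/(288*(x + 2)) - 1/(8*(x - 2)) - 41/(36*(x - 4)) - 23/(12*(x - 4)**2) + 41/(32*(x - 6)).
Integrate each term; A/(x−a) gives A·log|x−a|; A/(x−a)² gives −A/(x−a).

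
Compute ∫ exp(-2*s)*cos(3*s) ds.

Let I denote the integral. Integrate by parts with u = cos(3*s), dv = exp(-2*s) ds, so v = -exp(-2*s)/2: I = -exp(-2*s)*cos(3*s)/2 − (3/2)·∫ exp(-2*s)*sin(3*s) ds.
Apply parts again with u = sin(3*s), dv = exp(-2*s) ds: ∫ exp(-2*s)*sin(3*s) ds = -exp(-2*s)*sin(3*s)/2 + (3/2)·I. Substituting back brings back I: I = 3*exp(-2*s)*sin(3*s)/4 - exp(-2*s)*cos(3*s)/2 − (9/4)·I.
Solving for I: (1 + 9/4)·I equals the remaining terms, so I = (4/13)·(3*exp(-2*s)*sin(3*s)/4 - exp(-2*s)*cos(3*s)/2).

3*exp(-2*s)*sin(3*s)/13 - 2*exp(-2*s)*cos(3*s)/13 + C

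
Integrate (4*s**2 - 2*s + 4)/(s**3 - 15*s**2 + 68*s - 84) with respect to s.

Factor the denominator: (s - 7)*(s - 6)*(s - 2).
Partial-fraction decomposition: 4/(5*(s - 2)) - 34/(s - 6) + 186/(5*(s - 7)).
Integrate each term: A/(s−a) contributes A·log|s−a|.

186*log(s - 7)/5 - 34*log(s - 6) + 4*log(s - 2)/5 + C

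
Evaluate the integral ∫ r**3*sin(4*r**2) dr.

-r**2*cos(4*r**2)/8 + sin(4*r**2)/32 + C

Let u = r², du = 2r dr; rewrite as (1/2)∫ u^1·sin(4u) du.
Now integrate by parts 1 time.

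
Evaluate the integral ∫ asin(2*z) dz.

z*asin(2*z) + sqrt(-4*z**2 + 1)/2 + C

Use integration by parts with u = arcsin(2*z), dv = dz.
Then du = 2/sqrt(-4*z**2 + 1) dz.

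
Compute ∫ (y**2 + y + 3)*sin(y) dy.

-y**2*cos(y) + 2*y*sin(y) - y*cos(y) + sin(y) - cos(y) + C

Use integration by parts with u = y**2 + y + 3, dv = sin(y) dy, so v = -cos(y).
Apply parts 2 times (tabular method): alternate signs, differentiate u down to 0, integrate dv up.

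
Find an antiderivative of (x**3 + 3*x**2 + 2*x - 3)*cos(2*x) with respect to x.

x**3*sin(2*x)/2 + 3*x**2*sin(2*x)/2 + 3*x**2*cos(2*x)/4 + x*sin(2*x)/4 + 3*x*cos(2*x)/2 - 9*sin(2*x)/4 + cos(2*x)/8 + C

Use integration by parts with u = x**3 + 3*x**2 + 2*x - 3, dv = cos(2*x) dx, so v = sin(2*x)/2.
Apply parts 3 times (tabular method): alternate signs, differentiate u down to 0, integrate dv up.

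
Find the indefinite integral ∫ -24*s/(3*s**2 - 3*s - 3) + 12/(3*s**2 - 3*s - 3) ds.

Let u = 3*s**2 - 3*s - 3, so du = (6*s - 3) ds.
Rewriting, the integral becomes -4·∫ 1/u du = -4·log(u).
Substituting back, u = 3*s**2 - 3*s - 3.

-4*log(3*s**2 - 3*s - 3) + C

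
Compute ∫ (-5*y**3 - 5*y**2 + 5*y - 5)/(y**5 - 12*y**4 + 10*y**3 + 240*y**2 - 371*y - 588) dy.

Factor the denominator: (y - 7)**2*(y - 3)*(y + 1)*(y + 4).
Partial-fraction decomposition: 215/(2541*(y + 4)) + 5/(384*(y + 1)) - 85/(224*(y - 3)) + 4365/(15488*(y - 7)) - 965/(176*(y - 7)**2).
Integrate each term; A/(y−a) gives A·log|y−a|; A/(y−a)² gives −A/(y−a).

4365*log(y - 7)/15488 - 85*log(y - 3)/224 + 5*log(y + 1)/384 + 215*log(y + 4)/2541 + 965/(176*y - 1232) + C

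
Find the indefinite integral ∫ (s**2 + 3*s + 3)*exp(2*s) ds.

Use integration by parts with u = s**2 + 3*s + 3, dv = exp(2*s) ds, so v = exp(2*s)/2.
Apply parts 2 times (tabular method): alternate signs, differentiate u down to 0, integrate dv up.

(s**2 + 2*s + 2)*exp(2*s)/2 + C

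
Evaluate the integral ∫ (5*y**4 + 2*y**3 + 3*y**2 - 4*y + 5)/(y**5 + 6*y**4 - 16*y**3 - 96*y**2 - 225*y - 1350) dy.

687*log(y - 5)/748 - 35*log(y + 5)/4 + 1237*log(y + 6)/99 + 103*log(y**2 + 9)/612 - 70*atan(y/3)/153 + C

Factor the denominator: (y - 5)*(y + 5)*(y + 6)*(y**2 + 9).
Partial-fraction decomposition: (103*y - 420)/(306*(y**2 + 9)) + 1237/(99*(y + 6)) - 35/(4*(y + 5)) + 687/(748*(y - 5)).
Integrate each term; A/(y−a) gives A·log|y−a|; the (By+D)/(y²+p²) term gives a log and an atan.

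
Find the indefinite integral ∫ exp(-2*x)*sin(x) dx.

Let I denote the integral. Integrate by parts with u = sin(x), dv = exp(-2*x) dx, so v = -exp(-2*x)/2: I = -exp(-2*x)*sin(x)/2 + (1/2)·∫ exp(-2*x)*cos(x) dx.
Apply parts again with u = cos(x), dv = exp(-2*x) dx: ∫ exp(-2*x)*cos(x) dx = -exp(-2*x)*cos(x)/2 − (1/2)·I. Substituting back brings back I: I = -exp(-2*x)*sin(x)/2 - exp(-2*x)*cos(x)/4 − (1/4)·I.
Solving for I: (1 + 1/4)·I equals the remaining terms, so I = (4/5)·(-exp(-2*x)*sin(x)/2 - exp(-2*x)*cos(x)/4).

-2*exp(-2*x)*sin(x)/5 - exp(-2*x)*cos(x)/5 + C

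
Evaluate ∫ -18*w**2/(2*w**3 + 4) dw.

-3*log(2*w**3 + 4) + C

Let u = 2*w**3 + 4, so du = (6*w**2) dw.
Rewriting, the integral becomes -3·∫ 1/u du = -3·log(u).
Substituting back, u = 2*w**3 + 4.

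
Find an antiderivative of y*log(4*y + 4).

Use integration by parts with u = log(4*y + 4), dv = y dy.
Then du = 4/(4*y + 4) dy and v = y**2/2.

y**2*log(4*y + 4)/2 - y**2/4 + y/2 - log(y + 1)/2 + C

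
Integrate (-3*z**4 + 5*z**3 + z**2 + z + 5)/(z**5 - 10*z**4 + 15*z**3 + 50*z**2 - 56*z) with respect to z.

Factor the denominator: z*(z - 7)*(z - 4)*(z - 1)*(z + 2).
Partial-fraction decomposition: -1/(4*(z + 2)) + 1/(6*(z - 1)) + 47/(24*(z - 4)) - 67/(14*(z - 7)) - 5/(56*z).
Integrate each term: A/(z−a) contributes A·log|z−a|.

-5*log(z)/56 - 67*log(z - 7)/14 + 47*log(z - 4)/24 + log(z - 1)/6 - log(z + 2)/4 + C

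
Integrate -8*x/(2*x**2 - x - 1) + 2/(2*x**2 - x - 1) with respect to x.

-2*log(2*x**2 - x - 1) + C

Let u = 2*x**2 - x - 1, so du = (4*x - 1) dx.
Rewriting, the integral becomes -2·∫ 1/u du = -2·log(u).
Substituting back, u = 2*x**2 - x - 1.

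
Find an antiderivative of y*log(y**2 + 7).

Let u = y**2 + 7, so du = (2*y) dy.
The integral becomes (1/2)·∫ log(u) du; integrate by parts with u′=log(u), dv′=du.

y**2*log(y**2 + 7)/2 - y**2/2 + 7*log(y**2 + 7)/2 + C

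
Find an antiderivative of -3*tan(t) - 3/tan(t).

Let u = tan(t), so du = (tan(t)**2 + 1) dt.
Rewriting, the integral becomes -3·∫ 1/u du = -3·log(u).
Substituting back, u = tan(t).

-3*log(tan(t)) + C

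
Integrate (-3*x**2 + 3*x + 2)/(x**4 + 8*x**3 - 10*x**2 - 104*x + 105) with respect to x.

-log(x - 3)/10 - log(x - 1)/48 - 11*log(x + 5)/12 + 83*log(x + 7)/80 + C

Factor the denominator: (x - 3)*(x - 1)*(x + 5)*(x + 7).
Partial-fraction decomposition: 83/(80*(x + 7)) - 11/(12*(x + 5)) - 1/(48*(x - 1)) - 1/(10*(x - 3)).
Integrate each term: A/(x−a) contributes A·log|x−a|.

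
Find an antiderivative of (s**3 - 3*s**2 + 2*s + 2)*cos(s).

s**3*sin(s) - 3*s**2*sin(s) + 3*s**2*cos(s) - 4*s*sin(s) - 6*s*cos(s) + 8*sin(s) - 4*cos(s) + C

Use integration by parts with u = s**3 - 3*s**2 + 2*s + 2, dv = cos(s) ds, so v = sin(s).
Apply parts 3 times (tabular method): alternate signs, differentiate u down to 0, integrate dv up.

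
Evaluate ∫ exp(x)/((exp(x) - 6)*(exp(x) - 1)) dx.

log(exp(x) - 6)/5 - log(exp(x) - 1)/5 + C

Let u = e^x, du = e^x dx.
The integral becomes ∫ du/((u-1)(u-6)); decompose into partial fractions.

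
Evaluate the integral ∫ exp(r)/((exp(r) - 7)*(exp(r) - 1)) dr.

log(exp(r) - 7)/6 - log(exp(r) - 1)/6 + C

Let u = e^r, du = e^r dr.
The integral becomes ∫ du/((u-7)(u-1)); decompose into partial fractions.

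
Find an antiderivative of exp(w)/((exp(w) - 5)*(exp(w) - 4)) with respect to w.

Let u = e^w, du = e^w dw.
The integral becomes ∫ du/((u-4)(u-5)); decompose into partial fractions.

log(exp(w) - 5) - log(exp(w) - 4) + C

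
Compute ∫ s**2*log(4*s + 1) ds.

s**3*log(4*s + 1)/3 - s**3/9 + s**2/24 - s/48 + log(4*s + 1)/192 + C

Use integration by parts with u = log(4*s + 1), dv = s**2 ds.
Then du = 4/(4*s + 1) ds and v = s**3/3.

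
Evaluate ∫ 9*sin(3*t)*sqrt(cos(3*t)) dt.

-2*cos(3*t)**(3/2) + C

Let u = cos(3*t), so du = (-3*sin(3*t)) dt.
Rewriting, the integral becomes -3·∫ √u du = -3·(2/3)u^(3/2).
Substituting back, u = cos(3*t).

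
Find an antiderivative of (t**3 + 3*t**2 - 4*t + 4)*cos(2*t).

t**3*sin(2*t)/2 + 3*t**2*sin(2*t)/2 + 3*t**2*cos(2*t)/4 - 11*t*sin(2*t)/4 + 3*t*cos(2*t)/2 + 5*sin(2*t)/4 - 11*cos(2*t)/8 + C

Use integration by parts with u = t**3 + 3*t**2 - 4*t + 4, dv = cos(2*t) dt, so v = sin(2*t)/2.
Apply parts 3 times (tabular method): alternate signs, differentiate u down to 0, integrate dv up.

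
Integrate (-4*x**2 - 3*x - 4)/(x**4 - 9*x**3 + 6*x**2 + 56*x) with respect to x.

Factor the denominator: x*(x - 7)*(x - 4)*(x + 2).
Partial-fraction decomposition: 7/(54*(x + 2)) + 10/(9*(x - 4)) - 221/(189*(x - 7)) - 1/(14*x).
Integrate each term: A/(x−a) contributes A·log|x−a|.

-log(x)/14 - 221*log(x - 7)/189 + 10*log(x - 4)/9 + 7*log(x + 2)/54 + C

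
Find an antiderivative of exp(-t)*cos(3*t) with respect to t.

3*exp(-t)*sin(3*t)/10 - exp(-t)*cos(3*t)/10 + C

Let I denote the integral. Integrate by parts with u = cos(3*t), dv = exp(-t) dt, so v = -exp(-t): I = -exp(-t)*cos(3*t) − 3·∫ exp(-t)*sin(3*t) dt.
Apply parts again with u = sin(3*t), dv = exp(-t) dt: ∫ exp(-t)*sin(3*t) dt = -exp(-t)*sin(3*t) + 3·I. Substituting back brings back I: I = 3*exp(-t)*sin(3*t) - exp(-t)*cos(3*t) − 9·I.
Solving for I: (1 + 9)·I equals the remaining terms, so I = (1/10)·(3*exp(-t)*sin(3*t) - exp(-t)*cos(3*t)).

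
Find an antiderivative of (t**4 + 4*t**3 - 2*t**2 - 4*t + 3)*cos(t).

Use integration by parts with u = t**4 + 4*t**3 - 2*t**2 - 4*t + 3, dv = cos(t) dt, so v = sin(t).
Apply parts 4 times (tabular method): alternate signs, differentiate u down to 0, integrate dv up.

t**4*sin(t) + 4*t**3*sin(t) + 4*t**3*cos(t) - 14*t**2*sin(t) + 12*t**2*cos(t) - 28*t*sin(t) - 28*t*cos(t) + 31*sin(t) - 28*cos(t) + C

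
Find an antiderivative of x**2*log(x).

Use integration by parts with u = log(x), dv = x**2 dx.
Then du = 1/x dx and v = x**3/3.

x**3*log(x)/3 - x**3/9 + C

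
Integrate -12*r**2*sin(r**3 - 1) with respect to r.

4*cos(r**3 - 1) + C

Let u = r**3 - 1, so du = (3*r**2) dr.
Rewriting, the integral becomes -4·∫ sin(u) du = -4·-cos(u).
Substituting back, u = r**3 - 1.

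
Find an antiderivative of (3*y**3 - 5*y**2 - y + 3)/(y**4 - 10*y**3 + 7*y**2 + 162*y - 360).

31*log(y - 6)/2 - 124*log(y - 5)/9 + 6*log(y - 3)/7 + 53*log(y + 4)/126 + C

Factor the denominator: (y - 6)*(y - 5)*(y - 3)*(y + 4).
Partial-fraction decomposition: 53/(126*(y + 4)) + 6/(7*(y - 3)) - 124/(9*(y - 5)) + 31/(2*(y - 6)).
Integrate each term: A/(y−a) contributes A·log|y−a|.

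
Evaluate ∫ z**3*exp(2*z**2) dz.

Let u = z², du = 2z dz; rewrite as (1/2)∫ u^1·exp(2u) du.
Now integrate by parts 1 time.

(2*z**2 - 1)*exp(2*z**2)/8 + C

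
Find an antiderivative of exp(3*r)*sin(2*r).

3*exp(3*r)*sin(2*r)/13 - 2*exp(3*r)*cos(2*r)/13 + C

Let I denote the integral. Integrate by parts with u = sin(2*r), dv = exp(3*r) dr, so v = exp(3*r)/3: I = exp(3*r)*sin(2*r)/3 − (2/3)·∫ exp(3*r)*cos(2*r) dr.
Apply parts again with u = cos(2*r), dv = exp(3*r) dr: ∫ exp(3*r)*cos(2*r) dr = exp(3*r)*cos(2*r)/3 + (2/3)·I. Substituting back brings back I: I = exp(3*r)*sin(2*r)/3 - 2*exp(3*r)*cos(2*r)/9 − (4/9)·I.
Solving for I: (1 + 4/9)·I equals the remaining terms, so I = (9/13)·(exp(3*r)*sin(2*r)/3 - 2*exp(3*r)*cos(2*r)/9).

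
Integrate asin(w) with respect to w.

Use integration by parts with u = arcsin(w), dv = dw.
Then du = 1/sqrt(-w**2 + 1) dw.

w*asin(w) + sqrt(-w**2 + 1) + C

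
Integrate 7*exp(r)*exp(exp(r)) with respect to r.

7*exp(exp(r)) + C

Let u = exp(r), so du = (exp(r)) dr.
Rewriting, the integral becomes 7·∫ e^u du = 7·e^u.
Substituting back, u = exp(r).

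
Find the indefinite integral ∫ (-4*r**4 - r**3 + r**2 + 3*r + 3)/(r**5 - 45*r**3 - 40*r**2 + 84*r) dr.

log(r)/28 - 4937*log(r - 7)/2457 - log(r - 1)/63 + 55*log(r + 2)/216 - 1649*log(r + 6)/728 + C

Factor the denominator: r*(r - 7)*(r - 1)*(r + 2)*(r + 6).
Partial-fraction decomposition: -1649/(728*(r + 6)) + 55/(216*(r + 2)) - 1/(63*(r - 1)) - 4937/(2457*(r - 7)) + 1/(28*r).
Integrate each term: A/(r−a) contributes A·log|r−a|.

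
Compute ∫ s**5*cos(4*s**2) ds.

Let u = s², du = 2s ds; rewrite as (1/2)∫ u^2·cos(4u) du.
Now integrate by parts 2 times.

s**4*sin(4*s**2)/8 + s**2*cos(4*s**2)/16 - sin(4*s**2)/64 + C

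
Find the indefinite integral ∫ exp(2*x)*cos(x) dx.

exp(2*x)*sin(x)/5 + 2*exp(2*x)*cos(x)/5 + C

Let I denote the integral. Integrate by parts with u = cos(x), dv = exp(2*x) dx, so v = exp(2*x)/2: I = exp(2*x)*cos(x)/2 + (1/2)·∫ exp(2*x)*sin(x) dx.
Apply parts again with u = sin(x), dv = exp(2*x) dx: ∫ exp(2*x)*sin(x) dx = exp(2*x)*sin(x)/2 − (1/2)·I. Substituting back brings back I: I = exp(2*x)*sin(x)/4 + exp(2*x)*cos(x)/2 − (1/4)·I.
Solving for I: (1 + 1/4)·I equals the remaining terms, so I = (4/5)·(exp(2*x)*sin(x)/4 + exp(2*x)*cos(x)/2).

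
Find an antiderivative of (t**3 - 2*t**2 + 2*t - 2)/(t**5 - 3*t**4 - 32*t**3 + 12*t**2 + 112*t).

-log(t)/56 + 257*log(t - 7)/3465 - log(t - 2)/120 + 11*log(t + 2)/72 - 53*log(t + 4)/264 + C

Factor the denominator: t*(t - 7)*(t - 2)*(t + 2)*(t + 4).
Partial-fraction decomposition: -53/(264*(t + 4)) + 11/(72*(t + 2)) - 1/(120*(t - 2)) + 257/(3465*(t - 7)) - 1/(56*t).
Integrate each term: A/(t−a) contributes A·log|t−a|.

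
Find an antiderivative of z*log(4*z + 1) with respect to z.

z**2*log(4*z + 1)/2 - z**2/4 + z/8 - log(4*z + 1)/32 + C

Use integration by parts with u = log(4*z + 1), dv = z dz.
Then du = 4/(4*z + 1) dz and v = z**2/2.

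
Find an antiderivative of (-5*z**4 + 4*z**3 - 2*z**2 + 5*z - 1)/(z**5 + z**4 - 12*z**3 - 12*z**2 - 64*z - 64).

-1037*log(z - 4)/800 + 17*log(z + 1)/75 - 1589*log(z + 4)/480 - 31*log(z**2 + 4)/100 + 117*atan(z/2)/200 + C

Factor the denominator: (z - 4)*(z + 1)*(z + 4)*(z**2 + 4).
Partial-fraction decomposition: -(62*z - 117)/(100*(z**2 + 4)) - 1589/(480*(z + 4)) + 17/(75*(z + 1)) - 1037/(800*(z - 4)).
Integrate each term; A/(z−a) gives A·log|z−a|; the (Bz+D)/(z²+p²) term gives a log and an atan.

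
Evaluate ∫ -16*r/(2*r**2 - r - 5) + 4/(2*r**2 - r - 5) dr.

-4*log(2*r**2 - r - 5) + C

Let u = 2*r**2 - r - 5, so du = (4*r - 1) dr.
Rewriting, the integral becomes -4·∫ 1/u du = -4·log(u).
Substituting back, u = 2*r**2 - r - 5.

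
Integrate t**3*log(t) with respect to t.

Use integration by parts with u = log(t), dv = t**3 dt.
Then du = 1/t dt and v = t**4/4.

t**4*log(t)/4 - t**4/16 + C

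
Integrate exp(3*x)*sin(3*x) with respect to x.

exp(3*x)*sin(3*x)/6 - exp(3*x)*cos(3*x)/6 + C

Let I denote the integral. Integrate by parts with u = sin(3*x), dv = exp(3*x) dx, so v = exp(3*x)/3: I = exp(3*x)*sin(3*x)/3 − ∫ exp(3*x)*cos(3*x) dx.
Apply parts again with u = cos(3*x), dv = exp(3*x) dx: ∫ exp(3*x)*cos(3*x) dx = exp(3*x)*cos(3*x)/3 + I. Substituting back brings back I: I = exp(3*x)*sin(3*x)/3 - exp(3*x)*cos(3*x)/3 − I.
Solving for I: (1 + 1)·I equals the remaining terms, so I = (1/2)·(exp(3*x)*sin(3*x)/3 - exp(3*x)*cos(3*x)/3).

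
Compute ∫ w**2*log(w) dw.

Use integration by parts with u = log(w), dv = w**2 dw.
Then du = 1/w dw and v = w**3/3.

w**3*log(w)/3 - w**3/9 + C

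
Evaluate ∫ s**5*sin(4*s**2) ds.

Let u = s², du = 2s ds; rewrite as (1/2)∫ u^2·sin(4u) du.
Now integrate by parts 2 times.

-s**4*cos(4*s**2)/8 + s**2*sin(4*s**2)/16 + cos(4*s**2)/64 + C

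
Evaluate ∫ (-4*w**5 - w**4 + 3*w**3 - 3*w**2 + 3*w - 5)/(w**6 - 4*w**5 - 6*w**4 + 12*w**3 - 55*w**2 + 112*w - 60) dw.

Factor the denominator: (w - 5)*(w - 1)**2*(w + 3)*(w**2 + 4).
Partial-fraction decomposition: -(2597*w + 13217)/(9425*(w**2 + 4)) - 769/(1664*(w + 3)) + 19/(100*(w - 1)) + 7/(80*(w - 1)**2) - 12815/(3712*(w - 5)).
Integrate each term; A/(w−a) gives A·log|w−a|; the (Bw+D)/(w²+p²) term gives a log and an atan.

-12815*log(w - 5)/3712 + 19*log(w - 1)/100 - 769*log(w + 3)/1664 - 2597*log(w**2 + 4)/18850 - 13217*atan(w/2)/18850 - 7/(80*w - 80) + C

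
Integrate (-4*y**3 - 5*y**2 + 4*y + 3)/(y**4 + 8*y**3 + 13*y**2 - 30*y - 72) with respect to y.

-41*log(y - 2)/150 + 586*log(y + 3)/25 - 163*log(y + 4)/6 + 54/(5*y + 15) + C

Factor the denominator: (y - 2)*(y + 3)**2*(y + 4).
Partial-fraction decomposition: -163/(6*(y + 4)) + 586/(25*(y + 3)) - 54/(5*(y + 3)**2) - 41/(150*(y - 2)).
Integrate each term; A/(y−a) gives A·log|y−a|; A/(y−a)² gives −A/(y−a).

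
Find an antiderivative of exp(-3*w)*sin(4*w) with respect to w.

-3*exp(-3*w)*sin(4*w)/25 - 4*exp(-3*w)*cos(4*w)/25 + C

Let I denote the integral. Integrate by parts with u = sin(4*w), dv = exp(-3*w) dw, so v = -exp(-3*w)/3: I = -exp(-3*w)*sin(4*w)/3 + (4/3)·∫ exp(-3*w)*cos(4*w) dw.
Apply parts again with u = cos(4*w), dv = exp(-3*w) dw: ∫ exp(-3*w)*cos(4*w) dw = -exp(-3*w)*cos(4*w)/3 − (4/3)·I. Substituting back brings back I: I = -exp(-3*w)*sin(4*w)/3 - 4*exp(-3*w)*cos(4*w)/9 − (16/9)·I.
Solving for I: (1 + 16/9)·I equals the remaining terms, so I = (9/25)·(-exp(-3*w)*sin(4*w)/3 - 4*exp(-3*w)*cos(4*w)/9).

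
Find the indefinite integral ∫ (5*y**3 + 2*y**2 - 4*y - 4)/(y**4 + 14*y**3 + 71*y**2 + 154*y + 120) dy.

Factor the denominator: (y + 2)*(y + 3)*(y + 4)*(y + 5).
Partial-fraction decomposition: 559/(6*(y + 5)) - 138/(y + 4) + 109/(2*(y + 3)) - 14/(3*(y + 2)).
Integrate each term: A/(y−a) contributes A·log|y−a|.

-14*log(y + 2)/3 + 109*log(y + 3)/2 - 138*log(y + 4) + 559*log(y + 5)/6 + C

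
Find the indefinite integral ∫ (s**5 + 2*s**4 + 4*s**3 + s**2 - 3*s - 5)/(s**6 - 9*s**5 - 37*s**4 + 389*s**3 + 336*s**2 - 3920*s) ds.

Factor the denominator: s*(s - 7)**2*(s - 4)*(s + 4)*(s + 5).
Partial-fraction decomposition: 13/(36*(s + 5)) - 745/(3872*(s + 4)) + 199/(288*(s - 4)) + 9893/(71148*(s - 7)) + 639/(77*(s - 7)**2) + 1/(784*s).
Integrate each term; A/(s−a) gives A·log|s−a|; A/(s−a)² gives −A/(s−a).

log(s)/784 + 9893*log(s - 7)/71148 + 199*log(s - 4)/288 - 745*log(s + 4)/3872 + 13*log(s + 5)/36 - 639/(77*s - 539) + C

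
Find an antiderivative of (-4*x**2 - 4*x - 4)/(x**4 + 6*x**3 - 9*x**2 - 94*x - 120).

Factor the denominator: (x - 4)*(x + 2)*(x + 3)*(x + 5).
Partial-fraction decomposition: 14/(9*(x + 5)) - 2/(x + 3) + 2/(3*(x + 2)) - 2/(9*(x - 4)).
Integrate each term: A/(x−a) contributes A·log|x−a|.

-2*log(x - 4)/9 + 2*log(x + 2)/3 - 2*log(x + 3) + 14*log(x + 5)/9 + C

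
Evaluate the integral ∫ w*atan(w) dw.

w**2*atan(w)/2 - w/2 + atan(w)/2 + C

Use integration by parts with u = arctan(w), dv = w dw.
Then du = 1/(w**2 + 1) dw.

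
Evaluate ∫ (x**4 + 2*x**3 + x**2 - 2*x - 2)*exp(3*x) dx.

Use integration by parts with u = x**4 + 2*x**3 + x**2 - 2*x - 2, dv = exp(3*x) dx, so v = exp(3*x)/3.
Apply parts 4 times (tabular method): alternate signs, differentiate u down to 0, integrate dv up.

(27*x**4 + 18*x**3 + 9*x**2 - 60*x - 34)*exp(3*x)/81 + C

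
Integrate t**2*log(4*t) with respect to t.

t**3*(log(t) + 2*log(2))/3 - t**3/9 + C

Use integration by parts with u = log(4*t), dv = t**2 dt.
Then du = 1/t dt and v = t**3/3.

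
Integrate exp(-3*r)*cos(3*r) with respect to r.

exp(-3*r)*sin(3*r)/6 - exp(-3*r)*cos(3*r)/6 + C

Let I denote the integral. Integrate by parts with u = cos(3*r), dv = exp(-3*r) dr, so v = -exp(-3*r)/3: I = -exp(-3*r)*cos(3*r)/3 − ∫ exp(-3*r)*sin(3*r) dr.
Apply parts again with u = sin(3*r), dv = exp(-3*r) dr: ∫ exp(-3*r)*sin(3*r) dr = -exp(-3*r)*sin(3*r)/3 + I. Substituting back brings back I: I = exp(-3*r)*sin(3*r)/3 - exp(-3*r)*cos(3*r)/3 − I.
Solving for I: (1 + 1)·I equals the remaining terms, so I = (1/2)·(exp(-3*r)*sin(3*r)/3 - exp(-3*r)*cos(3*r)/3).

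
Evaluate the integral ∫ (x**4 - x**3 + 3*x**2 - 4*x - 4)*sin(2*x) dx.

-x**4*cos(2*x)/2 + x**3*sin(2*x) + x**3*cos(2*x)/2 - 3*x**2*sin(2*x)/4 + 5*x*cos(2*x)/4 - 5*sin(2*x)/8 + 2*cos(2*x) + C

Use integration by parts with u = x**4 - x**3 + 3*x**2 - 4*x - 4, dv = sin(2*x) dx, so v = -cos(2*x)/2.
Apply parts 4 times (tabular method): alternate signs, differentiate u down to 0, integrate dv up.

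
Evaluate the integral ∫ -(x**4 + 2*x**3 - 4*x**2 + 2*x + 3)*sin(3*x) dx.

Use integration by parts with u = x**4 + 2*x**3 - 4*x**2 + 2*x + 3, dv = -sin(3*x) dx, so v = cos(3*x)/3.
Apply parts 4 times (tabular method): alternate signs, differentiate u down to 0, integrate dv up.

x**4*cos(3*x)/3 - 4*x**3*sin(3*x)/9 + 2*x**3*cos(3*x)/3 - 2*x**2*sin(3*x)/3 - 16*x**2*cos(3*x)/9 + 32*x*sin(3*x)/27 + 2*x*cos(3*x)/9 - 2*sin(3*x)/27 + 113*cos(3*x)/81 + C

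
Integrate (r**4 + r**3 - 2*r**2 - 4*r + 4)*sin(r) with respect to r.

-r**4*cos(r) + 4*r**3*sin(r) - r**3*cos(r) + 3*r**2*sin(r) + 14*r**2*cos(r) - 28*r*sin(r) + 10*r*cos(r) - 10*sin(r) - 32*cos(r) + C

Use integration by parts with u = r**4 + r**3 - 2*r**2 - 4*r + 4, dv = sin(r) dr, so v = -cos(r).
Apply parts 4 times (tabular method): alternate signs, differentiate u down to 0, integrate dv up.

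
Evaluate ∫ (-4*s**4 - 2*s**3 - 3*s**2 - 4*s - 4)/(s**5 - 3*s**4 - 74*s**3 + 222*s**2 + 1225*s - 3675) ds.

Factor the denominator: (s - 7)*(s - 5)*(s - 3)*(s + 5)*(s + 7).
Partial-fraction decomposition: -9041/(3360*(s + 7)) + 2309/(1920*(s + 5)) - 421/(640*(s - 3)) + 2849/(480*(s - 5)) - 10469/(1344*(s - 7)).
Integrate each term: A/(s−a) contributes A·log|s−a|.

-10469*log(s - 7)/1344 + 2849*log(s - 5)/480 - 421*log(s - 3)/640 + 2309*log(s + 5)/1920 - 9041*log(s + 7)/3360 + C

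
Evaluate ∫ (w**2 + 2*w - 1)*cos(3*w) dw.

w**2*sin(3*w)/3 + 2*w*sin(3*w)/3 + 2*w*cos(3*w)/9 - 11*sin(3*w)/27 + 2*cos(3*w)/9 + C

Use integration by parts with u = w**2 + 2*w - 1, dv = cos(3*w) dw, so v = sin(3*w)/3.
Apply parts 2 times (tabular method): alternate signs, differentiate u down to 0, integrate dv up.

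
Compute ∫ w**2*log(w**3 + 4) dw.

w**3*log(w**3 + 4)/3 - w**3/3 + 4*log(w**3 + 4)/3 + C

Let u = w**3 + 4, so du = (3*w**2) dw.
The integral becomes (1/3)·∫ log(u) du; integrate by parts with u′=log(u), dv′=du.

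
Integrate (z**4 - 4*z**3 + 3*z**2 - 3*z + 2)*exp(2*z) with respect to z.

(2*z**4 - 12*z**3 + 24*z**2 - 30*z + 19)*exp(2*z)/4 + C

Use integration by parts with u = z**4 - 4*z**3 + 3*z**2 - 3*z + 2, dv = exp(2*z) dz, so v = exp(2*z)/2.
Apply parts 4 times (tabular method): alternate signs, differentiate u down to 0, integrate dv up.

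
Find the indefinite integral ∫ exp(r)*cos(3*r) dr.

Let I denote the integral. Integrate by parts with u = cos(3*r), dv = exp(r) dr, so v = exp(r): I = exp(r)*cos(3*r) + 3·∫ exp(r)*sin(3*r) dr.
Apply parts again with u = sin(3*r), dv = exp(r) dr: ∫ exp(r)*sin(3*r) dr = exp(r)*sin(3*r) − 3·I. Substituting back brings back I: I = 3*exp(r)*sin(3*r) + exp(r)*cos(3*r) − 9·I.
Solving for I: (1 + 9)·I equals the remaining terms, so I = (1/10)·(3*exp(r)*sin(3*r) + exp(r)*cos(3*r)).

3*exp(r)*sin(3*r)/10 + exp(r)*cos(3*r)/10 + C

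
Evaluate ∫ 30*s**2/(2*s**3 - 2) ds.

5*log(2*s**3 - 2) + C

Let u = 2*s**3 - 2, so du = (6*s**2) ds.
Rewriting, the integral becomes 5·∫ 1/u du = 5·log(u).
Substituting back, u = 2*s**3 - 2.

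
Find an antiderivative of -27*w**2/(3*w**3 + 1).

-3*log(3*w**3 + 1) + C

Let u = 3*w**3 + 1, so du = (9*w**2) dw.
Rewriting, the integral becomes -3·∫ 1/u du = -3·log(u).
Substituting back, u = 3*w**3 + 1.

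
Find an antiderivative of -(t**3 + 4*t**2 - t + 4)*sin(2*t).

Use integration by parts with u = t**3 + 4*t**2 - t + 4, dv = -sin(2*t) dt, so v = cos(2*t)/2.
Apply parts 3 times (tabular method): alternate signs, differentiate u down to 0, integrate dv up.

t**3*cos(2*t)/2 - 3*t**2*sin(2*t)/4 + 2*t**2*cos(2*t) - 2*t*sin(2*t) - 5*t*cos(2*t)/4 + 5*sin(2*t)/8 + cos(2*t) + C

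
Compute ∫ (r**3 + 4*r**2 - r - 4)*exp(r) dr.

(r**3 + r**2 - 3*r - 1)*exp(r) + C

Use integration by parts with u = r**3 + 4*r**2 - r - 4, dv = exp(r) dr, so v = exp(r).
Apply parts 3 times (tabular method): alternate signs, differentiate u down to 0, integrate dv up.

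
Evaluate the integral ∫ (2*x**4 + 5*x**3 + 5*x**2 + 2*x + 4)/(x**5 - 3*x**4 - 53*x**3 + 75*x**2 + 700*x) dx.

log(x)/175 + 565*log(x - 7)/154 - 1007*log(x - 5)/450 - 67*log(x + 4)/99 + 31*log(x + 5)/25 + C

Factor the denominator: x*(x - 7)*(x - 5)*(x + 4)*(x + 5).
Partial-fraction decomposition: 31/(25*(x + 5)) - 67/(99*(x + 4)) - 1007/(450*(x - 5)) + 565/(154*(x - 7)) + 1/(175*x).
Integrate each term: A/(x−a) contributes A·log|x−a|.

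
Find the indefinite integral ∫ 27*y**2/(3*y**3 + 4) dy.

3*log(3*y**3 + 4) + C

Let u = 3*y**3 + 4, so du = (9*y**2) dy.
Rewriting, the integral becomes 3·∫ 1/u du = 3·log(u).
Substituting back, u = 3*y**3 + 4.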